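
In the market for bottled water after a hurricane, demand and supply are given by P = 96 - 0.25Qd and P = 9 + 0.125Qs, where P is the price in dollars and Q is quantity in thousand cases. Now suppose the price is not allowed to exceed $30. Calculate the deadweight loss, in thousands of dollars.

768

Rearranging demand gives Qd = 384 - 4P; rearranging supply gives Qs = 8P - 72. Setting quantity demanded equal to quantity supplied, 384 - 4P = 8P - 72, gives P* = 38 and Q* = 232.
The ceiling of 30 is below the equilibrium price 38, so it binds.
At P = 30: Qd = 384 - 4·30 = 264 and Qs = 8·30 - 72 = 168.
Quantity traded falls to 168. At Q = 168 the demand price is (384 - 168)/4 = 54 and the supply price is (72 + 168)/8 = 30.
Deadweight loss = ½ · (54 - 30) · (232 - 168) = ½ · 24 · 64 = 768.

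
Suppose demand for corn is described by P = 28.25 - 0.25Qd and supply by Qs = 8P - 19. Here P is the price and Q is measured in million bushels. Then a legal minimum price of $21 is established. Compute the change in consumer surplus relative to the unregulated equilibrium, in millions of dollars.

Rearranging demand gives Qd = 113 - 4P. Setting quantity demanded equal to quantity supplied, 113 - 4P = 8P - 19, gives P* = 11 and Q* = 69.
Because the floor (21) lies above the market-clearing price, it is binding.
At P = 21: Qd = 113 - 4·21 = 29 and Qs = 8·21 - 19 = 149.
Consumer surplus without the control is ½ · (28.25 - 11) · 69 = 595.125.
With the floor, consumers buy 29 units at 21, so CS = ½ · (28.25 - 21) · 29 = 105.125.
Change in consumer surplus = 105.125 - 595.125 = -490.

-490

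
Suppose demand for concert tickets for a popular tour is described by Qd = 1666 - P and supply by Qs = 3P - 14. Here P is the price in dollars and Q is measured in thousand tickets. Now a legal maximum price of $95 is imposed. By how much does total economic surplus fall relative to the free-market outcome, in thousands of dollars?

633750

In a free market, 1666 - P = 3P - 14 gives the equilibrium P* = 420, Q* = 1246.
The ceiling of 95 is below the equilibrium price 420, so it binds.
At P = 95: Qd = 1666 - 95 = 1571 and Qs = 3·95 - 14 = 271.
Quantity traded falls to 271. At Q = 271 the demand price is 1666 - 271 = 1395 and the supply price is (14 + 271)/3 = 95.
Deadweight loss = ½ · (1395 - 95) · (1246 - 271) = ½ · 1300 · 975 = 633750.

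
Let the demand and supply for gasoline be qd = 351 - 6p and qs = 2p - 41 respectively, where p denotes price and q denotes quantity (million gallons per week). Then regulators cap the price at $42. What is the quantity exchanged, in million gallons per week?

43

Without the control the market clears where 351 - 6p = 2p - 41, i.e. p* = 49 and q* = 57.
The ceiling of 42 is below the equilibrium price 49, so it binds.
At p = 42: qd = 351 - 6·42 = 99 and qs = 2·42 - 41 = 43.
The quantity actually transacted is the short side, supply: 43.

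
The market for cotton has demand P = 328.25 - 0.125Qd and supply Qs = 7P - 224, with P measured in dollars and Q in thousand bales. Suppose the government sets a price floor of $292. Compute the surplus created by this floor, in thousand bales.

1530

Rearranging demand gives Qd = 2626 - 8P. Without the control the market clears where 2626 - 8P = 7P - 224, i.e. P* = 190 and Q* = 1106.
The floor of 292 is above the equilibrium price 190, so it binds.
At P = 292: Qd = 2626 - 8·292 = 290 and Qs = 7·292 - 224 = 1820.
Surplus = Qs - Qd = 1820 - 290 = 1530.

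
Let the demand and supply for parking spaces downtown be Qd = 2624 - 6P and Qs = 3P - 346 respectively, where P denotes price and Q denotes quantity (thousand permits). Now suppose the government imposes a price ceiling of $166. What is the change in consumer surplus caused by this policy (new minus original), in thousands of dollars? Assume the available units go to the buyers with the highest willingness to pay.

4756

In a free market, 2624 - 6P = 3P - 346 gives the equilibrium P* = 330, Q* = 644.
The ceiling of 166 is below the equilibrium price 330, so it binds.
At P = 166: Qd = 2624 - 6·166 = 1628 and Qs = 3·166 - 346 = 152.
Consumer surplus without the control is ½ · (1312/3 - 330) · 644 = 103684/3.
With the ceiling, 152 units are sold at 166 (assume they go to the highest-value buyers). The demand price at Q = 152 is 412, so CS = ½ · [(1312/3 - 166) + (412 - 166)] · 152 = 117952/3.
Change in consumer surplus = 117952/3 - 103684/3 = 4756.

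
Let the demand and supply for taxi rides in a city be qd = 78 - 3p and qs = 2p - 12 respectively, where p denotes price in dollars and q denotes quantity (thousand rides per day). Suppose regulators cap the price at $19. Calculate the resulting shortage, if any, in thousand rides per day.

0

Equilibrium: 78 - 3p = 2p - 12, so 90 = 5p and p* = 18, q* = 24.
The ceiling of 19 is above the equilibrium price 18, so it is not binding; the market clears at p* = 18, q* = 24.
Since the control does not bind, there is no shortage.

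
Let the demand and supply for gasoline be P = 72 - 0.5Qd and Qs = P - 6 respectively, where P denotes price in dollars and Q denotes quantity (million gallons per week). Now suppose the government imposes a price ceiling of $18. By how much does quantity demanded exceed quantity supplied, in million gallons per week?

Rearranging demand gives Qd = 144 - 2P. Without the control the market clears where 144 - 2P = P - 6, i.e. P* = 50 and Q* = 44.
Because the ceiling (18) lies below the market-clearing price, it is binding.
At P = 18: Qd = 144 - 2·18 = 108 and Qs = 18 - 6 = 12.
Shortage = Qd - Qs = 108 - 12 = 96.

96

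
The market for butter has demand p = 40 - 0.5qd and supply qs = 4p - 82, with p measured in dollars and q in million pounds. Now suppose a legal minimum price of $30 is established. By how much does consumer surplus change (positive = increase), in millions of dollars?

-69

Rearranging demand gives qd = 80 - 2p. Setting quantity demanded equal to quantity supplied, 80 - 2p = 4p - 82, gives p* = 27 and q* = 26.
The floor of 30 is above the equilibrium price 27, so it binds.
At p = 30: qd = 80 - 2·30 = 20 and qs = 4·30 - 82 = 38.
Consumer surplus without the control is ½ · (40 - 27) · 26 = 169.
With the floor, consumers buy 20 units at 30, so CS = ½ · (40 - 30) · 20 = 100.
Change in consumer surplus = 100 - 169 = -69.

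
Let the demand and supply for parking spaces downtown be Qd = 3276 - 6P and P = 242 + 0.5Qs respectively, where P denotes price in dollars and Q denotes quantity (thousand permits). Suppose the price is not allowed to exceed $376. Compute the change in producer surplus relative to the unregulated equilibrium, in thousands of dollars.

-34028

Rearranging supply gives Qs = 2P - 484. Without the control the market clears where 3276 - 6P = 2P - 484, i.e. P* = 470 and Q* = 456.
Since 376 < 470, the ceiling is binding.
At P = 376: Qd = 3276 - 6·376 = 1020 and Qs = 2·376 - 484 = 268.
Producer surplus without the control is ½ · (470 - 242) · 456 = 51984.
With the ceiling, producers sell 268 units at 376, so PS = ½ · (376 - 242) · 268 = 17956.
Change in producer surplus = 17956 - 51984 = -34028.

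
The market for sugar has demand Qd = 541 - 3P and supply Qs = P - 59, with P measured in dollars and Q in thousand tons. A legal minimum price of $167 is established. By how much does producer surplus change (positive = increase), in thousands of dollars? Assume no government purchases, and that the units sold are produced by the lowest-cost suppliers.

-620.5

Without the control the market clears where 541 - 3P = P - 59, i.e. P* = 150 and Q* = 91.
Because the floor (167) lies above the market-clearing price, it is binding.
At P = 167: Qd = 541 - 3·167 = 40 and Qs = 167 - 59 = 108.
Producer surplus without the control is ½ · (150 - 59) · 91 = 4140.5.
With the floor, 40 units are sold at 167. The supply price at Q = 40 is 99, so PS = ½ · [(167 - 59) + (167 - 99)] · 40 = 3520.
Change in producer surplus = 3520 - 4140.5 = -620.5.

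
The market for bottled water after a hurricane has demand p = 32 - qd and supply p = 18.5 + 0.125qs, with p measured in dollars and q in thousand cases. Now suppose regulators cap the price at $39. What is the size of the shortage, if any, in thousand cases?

0

Rearranging demand gives qd = 32 - p; rearranging supply gives qs = 8p - 148. Without the control the market clears where 32 - p = 8p - 148, i.e. p* = 20 and q* = 12.
The ceiling of 39 is above the equilibrium price 20, so it is not binding; the market clears at p* = 20, q* = 12.
Since the control does not bind, there is no shortage.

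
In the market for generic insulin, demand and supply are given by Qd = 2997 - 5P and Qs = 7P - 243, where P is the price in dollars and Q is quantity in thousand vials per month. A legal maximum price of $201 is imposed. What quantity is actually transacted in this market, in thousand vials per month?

1164

Equilibrium: 2997 - 5P = 7P - 243, so 3240 = 12P and P* = 270, Q* = 1647.
The ceiling of 201 is below the equilibrium price 270, so it binds.
At P = 201: Qd = 2997 - 5·201 = 1992 and Qs = 7·201 - 243 = 1164.
The quantity actually transacted is the short side, supply: 1164.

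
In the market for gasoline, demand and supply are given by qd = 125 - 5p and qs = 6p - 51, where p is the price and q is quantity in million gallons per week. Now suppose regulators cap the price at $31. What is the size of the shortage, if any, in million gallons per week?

0

Without the control the market clears where 125 - 5p = 6p - 51, i.e. p* = 16 and q* = 45.
The ceiling of 31 is above the equilibrium price 16, so it is not binding; the market clears at p* = 16, q* = 45.
Since the control does not bind, there is no shortage.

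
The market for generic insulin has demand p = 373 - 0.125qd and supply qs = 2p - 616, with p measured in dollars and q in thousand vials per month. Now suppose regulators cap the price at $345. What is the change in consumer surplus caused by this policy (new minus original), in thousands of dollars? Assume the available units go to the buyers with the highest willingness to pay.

1053.75

Rearranging demand gives qd = 2984 - 8p. Without the control the market clears where 2984 - 8p = 2p - 616, i.e. p* = 360 and q* = 104.
Because the ceiling (345) lies below the market-clearing price, it is binding.
At p = 345: qd = 2984 - 8·345 = 224 and qs = 2·345 - 616 = 74.
Consumer surplus without the control is ½ · (373 - 360) · 104 = 676.
With the ceiling, 74 units are sold at 345 (assume they go to the highest-value buyers). The demand price at q = 74 is 363.75, so CS = ½ · [(373 - 345) + (363.75 - 345)] · 74 = 1729.75.
Change in consumer surplus = 1729.75 - 676 = 1053.75.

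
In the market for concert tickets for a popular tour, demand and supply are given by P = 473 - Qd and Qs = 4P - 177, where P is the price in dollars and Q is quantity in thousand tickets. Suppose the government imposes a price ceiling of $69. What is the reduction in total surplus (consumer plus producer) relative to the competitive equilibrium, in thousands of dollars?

Rearranging demand gives Qd = 473 - P. In a free market, 473 - P = 4P - 177 gives the equilibrium P* = 130, Q* = 343.
Since 69 < 130, the ceiling is binding.
At P = 69: Qd = 473 - 69 = 404 and Qs = 4·69 - 177 = 99.
Quantity traded falls to 99. At Q = 99 the demand price is 473 - 99 = 374 and the supply price is (177 + 99)/4 = 69.
Deadweight loss = ½ · (374 - 69) · (343 - 99) = ½ · 305 · 244 = 37210.

37210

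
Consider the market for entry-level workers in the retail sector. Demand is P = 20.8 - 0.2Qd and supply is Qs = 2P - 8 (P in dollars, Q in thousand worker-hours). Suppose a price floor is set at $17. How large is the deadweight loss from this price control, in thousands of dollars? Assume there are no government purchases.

8.75

Rearranging demand gives Qd = 104 - 5P. Without the control the market clears where 104 - 5P = 2P - 8, i.e. P* = 16 and Q* = 24.
The floor of 17 is above the equilibrium price 16, so it binds.
At P = 17: Qd = 104 - 5·17 = 19 and Qs = 2·17 - 8 = 26.
Quantity traded falls to 19. At Q = 19 the demand price is (104 - 19)/5 = 17 and the supply price is (8 + 19)/2 = 13.5.
Deadweight loss = ½ · (17 - 13.5) · (24 - 19) = ½ · 3.5 · 5 = 8.75.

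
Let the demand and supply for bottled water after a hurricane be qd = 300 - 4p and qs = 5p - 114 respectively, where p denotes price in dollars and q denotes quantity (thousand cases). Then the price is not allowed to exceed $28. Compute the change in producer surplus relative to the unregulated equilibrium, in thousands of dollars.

-1278

Without the control the market clears where 300 - 4p = 5p - 114, i.e. p* = 46 and q* = 116.
Since 28 < 46, the ceiling is binding.
At p = 28: qd = 300 - 4·28 = 188 and qs = 5·28 - 114 = 26.
Producer surplus without the control is ½ · (46 - 22.8) · 116 = 1345.6.
With the ceiling, producers sell 26 units at 28, so PS = ½ · (28 - 22.8) · 26 = 67.6.
Change in producer surplus = 67.6 - 1345.6 = -1278.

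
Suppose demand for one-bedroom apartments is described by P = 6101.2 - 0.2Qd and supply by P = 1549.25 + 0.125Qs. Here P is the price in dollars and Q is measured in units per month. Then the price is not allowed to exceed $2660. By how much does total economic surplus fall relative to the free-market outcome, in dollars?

Rearranging demand gives Qd = 30506 - 5P; rearranging supply gives Qs = 8P - 12394. In a free market, 30506 - 5P = 8P - 12394 gives the equilibrium P* = 3300, Q* = 14006.
Because the ceiling (2660) lies below the market-clearing price, it is binding.
At P = 2660: Qd = 30506 - 5·2660 = 17206 and Qs = 8·2660 - 12394 = 8886.
Quantity traded falls to 8886. At Q = 8886 the demand price is (30506 - 8886)/5 = 4324 and the supply price is (12394 + 8886)/8 = 2660.
Deadweight loss = ½ · (4324 - 2660) · (14006 - 8886) = ½ · 1664 · 5120 = 4259840.

4259840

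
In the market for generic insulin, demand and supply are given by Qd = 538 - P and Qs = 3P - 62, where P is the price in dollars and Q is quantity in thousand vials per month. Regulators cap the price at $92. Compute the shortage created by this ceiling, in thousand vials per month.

232

Without the control the market clears where 538 - P = 3P - 62, i.e. P* = 150 and Q* = 388.
Because the ceiling (92) lies below the market-clearing price, it is binding.
At P = 92: Qd = 538 - 92 = 446 and Qs = 3·92 - 62 = 214.
Shortage = Qd - Qs = 446 - 214 = 232.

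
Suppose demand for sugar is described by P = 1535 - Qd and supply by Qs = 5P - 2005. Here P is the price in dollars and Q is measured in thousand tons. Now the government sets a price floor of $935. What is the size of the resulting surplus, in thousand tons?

2070

Rearranging demand gives Qd = 1535 - P. Without the control the market clears where 1535 - P = 5P - 2005, i.e. P* = 590 and Q* = 945.
The floor of 935 is above the equilibrium price 590, so it binds.
At P = 935: Qd = 1535 - 935 = 600 and Qs = 5·935 - 2005 = 2670.
Surplus = Qs - Qd = 2670 - 600 = 2070.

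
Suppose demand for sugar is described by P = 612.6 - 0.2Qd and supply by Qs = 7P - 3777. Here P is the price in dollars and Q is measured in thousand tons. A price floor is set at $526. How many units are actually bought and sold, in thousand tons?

Rearranging demand gives Qd = 3063 - 5P. Without the control the market clears where 3063 - 5P = 7P - 3777, i.e. P* = 570 and Q* = 213.
Since 526 is below P* = 570, the floor does not bind and the free-market outcome prevails.

213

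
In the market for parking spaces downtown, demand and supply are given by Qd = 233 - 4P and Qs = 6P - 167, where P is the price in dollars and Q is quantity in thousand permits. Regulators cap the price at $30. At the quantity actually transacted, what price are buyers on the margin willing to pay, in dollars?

55

Without the control the market clears where 233 - 4P = 6P - 167, i.e. P* = 40 and Q* = 73.
The ceiling of 30 is below the equilibrium price 40, so it binds.
At P = 30: Qd = 233 - 4·30 = 113 and Qs = 6·30 - 167 = 13.
Only 13 units reach the market. On the demand curve, the marginal buyer's willingness to pay at Q = 13 is (233 - 13)/4 = 55.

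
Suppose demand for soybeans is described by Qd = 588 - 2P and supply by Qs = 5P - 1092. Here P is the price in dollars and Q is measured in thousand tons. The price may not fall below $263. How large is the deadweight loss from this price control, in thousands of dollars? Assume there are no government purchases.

740.6

In a free market, 588 - 2P = 5P - 1092 gives the equilibrium P* = 240, Q* = 108.
Since 263 > 240, the floor is binding.
At P = 263: Qd = 588 - 2·263 = 62 and Qs = 5·263 - 1092 = 223.
Quantity traded falls to 62. At Q = 62 the demand price is (588 - 62)/2 = 263 and the supply price is (1092 + 62)/5 = 230.8.
Deadweight loss = ½ · (263 - 230.8) · (108 - 62) = ½ · 32.2 · 46 = 740.6.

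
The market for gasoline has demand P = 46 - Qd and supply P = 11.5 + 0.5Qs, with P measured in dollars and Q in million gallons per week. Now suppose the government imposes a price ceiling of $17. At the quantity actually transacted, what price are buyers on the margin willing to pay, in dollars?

Rearranging demand gives Qd = 46 - P; rearranging supply gives Qs = 2P - 23. In a free market, 46 - P = 2P - 23 gives the equilibrium P* = 23, Q* = 23.
Since 17 < 23, the ceiling is binding.
At P = 17: Qd = 46 - 17 = 29 and Qs = 2·17 - 23 = 11.
Only 11 units reach the market. On the demand curve, the marginal buyer's willingness to pay at Q = 11 is (46 - 11) = 35.

35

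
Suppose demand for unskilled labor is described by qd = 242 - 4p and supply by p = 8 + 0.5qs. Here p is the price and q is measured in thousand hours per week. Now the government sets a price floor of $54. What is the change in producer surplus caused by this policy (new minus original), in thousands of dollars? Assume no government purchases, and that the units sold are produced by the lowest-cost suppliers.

Rearranging supply gives qs = 2p - 16. Without the control the market clears where 242 - 4p = 2p - 16, i.e. p* = 43 and q* = 70.
Since 54 > 43, the floor is binding.
At p = 54: qd = 242 - 4·54 = 26 and qs = 2·54 - 16 = 92.
Producer surplus without the control is ½ · (43 - 8) · 70 = 1225.
With the floor, 26 units are sold at 54. The supply price at q = 26 is 21, so PS = ½ · [(54 - 8) + (54 - 21)] · 26 = 1027.
Change in producer surplus = 1027 - 1225 = -198.

-198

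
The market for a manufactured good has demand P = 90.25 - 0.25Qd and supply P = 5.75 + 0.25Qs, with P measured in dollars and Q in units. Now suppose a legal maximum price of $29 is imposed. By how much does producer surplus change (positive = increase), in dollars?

-2489

Rearranging demand gives Qd = 361 - 4P; rearranging supply gives Qs = 4P - 23. Without the control the market clears where 361 - 4P = 4P - 23, i.e. P* = 48 and Q* = 169.
Because the ceiling (29) lies below the market-clearing price, it is binding.
At P = 29: Qd = 361 - 4·29 = 245 and Qs = 4·29 - 23 = 93.
Producer surplus without the control is ½ · (48 - 5.75) · 169 = 3570.125.
With the ceiling, producers sell 93 units at 29, so PS = ½ · (29 - 5.75) · 93 = 1081.125.
Change in producer surplus = 1081.125 - 3570.125 = -2489.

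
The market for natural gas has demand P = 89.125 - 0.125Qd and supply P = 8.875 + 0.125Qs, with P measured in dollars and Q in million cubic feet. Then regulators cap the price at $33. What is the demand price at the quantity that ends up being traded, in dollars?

Rearranging demand gives Qd = 713 - 8P; rearranging supply gives Qs = 8P - 71. Setting quantity demanded equal to quantity supplied, 713 - 8P = 8P - 71, gives P* = 49 and Q* = 321.
Because the ceiling (33) lies below the market-clearing price, it is binding.
At P = 33: Qd = 713 - 8·33 = 449 and Qs = 8·33 - 71 = 193.
Only 193 units reach the market. On the demand curve, the marginal buyer's willingness to pay at Q = 193 is (713 - 193)/8 = 65.

65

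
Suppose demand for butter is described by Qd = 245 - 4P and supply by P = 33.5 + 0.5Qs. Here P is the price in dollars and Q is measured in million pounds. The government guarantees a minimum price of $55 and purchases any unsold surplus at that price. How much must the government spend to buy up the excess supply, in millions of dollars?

990

Rearranging supply gives Qs = 2P - 67. Setting quantity demanded equal to quantity supplied, 245 - 4P = 2P - 67, gives P* = 52 and Q* = 37.
Since 55 > 52, the floor is binding.
At P = 55: Qd = 245 - 4·55 = 25 and Qs = 2·55 - 67 = 43.
Surplus = Qs - Qd = 18.
Government expenditure = surplus × support price = 18 × 55 = 990.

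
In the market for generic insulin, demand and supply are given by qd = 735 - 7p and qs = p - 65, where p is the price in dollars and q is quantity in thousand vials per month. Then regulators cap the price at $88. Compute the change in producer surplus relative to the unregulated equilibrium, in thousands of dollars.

Equilibrium: 735 - 7p = p - 65, so 800 = 8p and p* = 100, q* = 35.
Because the ceiling (88) lies below the market-clearing price, it is binding.
At p = 88: qd = 735 - 7·88 = 119 and qs = 88 - 65 = 23.
Producer surplus without the control is ½ · (100 - 65) · 35 = 612.5.
With the ceiling, producers sell 23 units at 88, so PS = ½ · (88 - 65) · 23 = 264.5.
Change in producer surplus = 264.5 - 612.5 = -348.

-348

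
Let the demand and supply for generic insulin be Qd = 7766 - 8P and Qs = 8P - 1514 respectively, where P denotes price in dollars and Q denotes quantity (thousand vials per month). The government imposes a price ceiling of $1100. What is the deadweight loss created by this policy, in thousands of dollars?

0

Without the control the market clears where 7766 - 8P = 8P - 1514, i.e. P* = 580 and Q* = 3126.
The ceiling of 1100 is above the equilibrium price 580, so it is not binding; the market clears at P* = 580, Q* = 3126.
Since the control does not bind, no trades are prevented and deadweight loss is zero.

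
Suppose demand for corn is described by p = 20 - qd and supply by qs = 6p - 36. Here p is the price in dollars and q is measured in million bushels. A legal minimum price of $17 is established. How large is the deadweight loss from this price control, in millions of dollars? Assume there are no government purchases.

Rearranging demand gives qd = 20 - p. In a free market, 20 - p = 6p - 36 gives the equilibrium p* = 8, q* = 12.
Since 17 > 8, the floor is binding.
At p = 17: qd = 20 - 17 = 3 and qs = 6·17 - 36 = 66.
Quantity traded falls to 3. At q = 3 the demand price is 20 - 3 = 17 and the supply price is (36 + 3)/6 = 6.5.
Deadweight loss = ½ · (17 - 6.5) · (12 - 3) = ½ · 10.5 · 9 = 47.25.

47.25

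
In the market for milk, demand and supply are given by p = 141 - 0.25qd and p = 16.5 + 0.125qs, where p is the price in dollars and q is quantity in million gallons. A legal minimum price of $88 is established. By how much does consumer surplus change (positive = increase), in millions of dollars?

Rearranging demand gives qd = 564 - 4p; rearranging supply gives qs = 8p - 132. Setting quantity demanded equal to quantity supplied, 564 - 4p = 8p - 132, gives p* = 58 and q* = 332.
The floor of 88 is above the equilibrium price 58, so it binds.
At p = 88: qd = 564 - 4·88 = 212 and qs = 8·88 - 132 = 572.
Consumer surplus without the control is ½ · (141 - 58) · 332 = 13778.
With the floor, consumers buy 212 units at 88, so CS = ½ · (141 - 88) · 212 = 5618.
Change in consumer surplus = 5618 - 13778 = -8160.

-8160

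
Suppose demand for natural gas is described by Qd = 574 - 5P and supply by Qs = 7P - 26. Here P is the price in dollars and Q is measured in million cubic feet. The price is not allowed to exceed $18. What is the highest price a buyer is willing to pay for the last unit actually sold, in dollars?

Equilibrium: 574 - 5P = 7P - 26, so 600 = 12P and P* = 50, Q* = 324.
Because the ceiling (18) lies below the market-clearing price, it is binding.
At P = 18: Qd = 574 - 5·18 = 484 and Qs = 7·18 - 26 = 100.
Only 100 units reach the market. On the demand curve, the marginal buyer's willingness to pay at Q = 100 is (574 - 100)/5 = 94.8.

94.8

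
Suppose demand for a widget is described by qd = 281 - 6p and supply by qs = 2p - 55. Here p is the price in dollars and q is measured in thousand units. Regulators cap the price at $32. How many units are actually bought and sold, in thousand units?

9

Setting quantity demanded equal to quantity supplied, 281 - 6p = 2p - 55, gives p* = 42 and q* = 29.
Because the ceiling (32) lies below the market-clearing price, it is binding.
At p = 32: qd = 281 - 6·32 = 89 and qs = 2·32 - 55 = 9.
The quantity actually transacted is the short side, supply: 9.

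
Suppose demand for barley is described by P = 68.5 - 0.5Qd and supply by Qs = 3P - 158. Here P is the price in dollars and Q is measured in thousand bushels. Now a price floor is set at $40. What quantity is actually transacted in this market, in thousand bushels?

Rearranging demand gives Qd = 137 - 2P. Without the control the market clears where 137 - 2P = 3P - 158, i.e. P* = 59 and Q* = 19.
Since 40 is below P* = 59, the floor does not bind and the free-market outcome prevails.

19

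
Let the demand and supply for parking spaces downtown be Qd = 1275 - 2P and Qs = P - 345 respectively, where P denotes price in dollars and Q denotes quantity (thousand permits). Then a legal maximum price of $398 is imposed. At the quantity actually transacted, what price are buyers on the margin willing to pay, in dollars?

611

Equilibrium: 1275 - 2P = P - 345, so 1620 = 3P and P* = 540, Q* = 195.
The ceiling of 398 is below the equilibrium price 540, so it binds.
At P = 398: Qd = 1275 - 2·398 = 479 and Qs = 398 - 345 = 53.
Only 53 units reach the market. On the demand curve, the marginal buyer's willingness to pay at Q = 53 is (1275 - 53)/2 = 611.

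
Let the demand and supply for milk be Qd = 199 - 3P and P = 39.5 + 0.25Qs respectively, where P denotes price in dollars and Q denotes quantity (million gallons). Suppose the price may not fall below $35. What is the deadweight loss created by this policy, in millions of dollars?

Rearranging supply gives Qs = 4P - 158. Equilibrium: 199 - 3P = 4P - 158, so 357 = 7P and P* = 51, Q* = 46.
Since 35 is below P* = 51, the floor does not bind and the free-market outcome prevails.
Since the control does not bind, no trades are prevented and deadweight loss is zero.

0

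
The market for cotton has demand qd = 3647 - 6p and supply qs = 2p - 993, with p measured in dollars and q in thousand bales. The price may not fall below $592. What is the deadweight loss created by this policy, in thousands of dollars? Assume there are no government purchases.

1728

Without the control the market clears where 3647 - 6p = 2p - 993, i.e. p* = 580 and q* = 167.
Since 592 > 580, the floor is binding.
At p = 592: qd = 3647 - 6·592 = 95 and qs = 2·592 - 993 = 191.
Quantity traded falls to 95. At q = 95 the demand price is (3647 - 95)/6 = 592 and the supply price is (993 + 95)/2 = 544.
Deadweight loss = ½ · (592 - 544) · (167 - 95) = ½ · 48 · 72 = 1728.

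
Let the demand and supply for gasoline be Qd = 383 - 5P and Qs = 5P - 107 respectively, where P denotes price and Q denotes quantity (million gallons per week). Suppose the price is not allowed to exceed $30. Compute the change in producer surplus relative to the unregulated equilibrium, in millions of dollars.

In a free market, 383 - 5P = 5P - 107 gives the equilibrium P* = 49, Q* = 138.
Since 30 < 49, the ceiling is binding.
At P = 30: Qd = 383 - 5·30 = 233 and Qs = 5·30 - 107 = 43.
Producer surplus without the control is ½ · (49 - 21.4) · 138 = 1904.4.
With the ceiling, producers sell 43 units at 30, so PS = ½ · (30 - 21.4) · 43 = 184.9.
Change in producer surplus = 184.9 - 1904.4 = -1719.5.

-1719.5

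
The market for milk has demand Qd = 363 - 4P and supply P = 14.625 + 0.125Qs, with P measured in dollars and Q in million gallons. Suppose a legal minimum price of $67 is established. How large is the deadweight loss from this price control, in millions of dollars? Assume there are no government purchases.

Rearranging supply gives Qs = 8P - 117. Equilibrium: 363 - 4P = 8P - 117, so 480 = 12P and P* = 40, Q* = 203.
Since 67 > 40, the floor is binding.
At P = 67: Qd = 363 - 4·67 = 95 and Qs = 8·67 - 117 = 419.
Quantity traded falls to 95. At Q = 95 the demand price is (363 - 95)/4 = 67 and the supply price is (117 + 95)/8 = 26.5.
Deadweight loss = ½ · (67 - 26.5) · (203 - 95) = ½ · 40.5 · 108 = 2187.

2187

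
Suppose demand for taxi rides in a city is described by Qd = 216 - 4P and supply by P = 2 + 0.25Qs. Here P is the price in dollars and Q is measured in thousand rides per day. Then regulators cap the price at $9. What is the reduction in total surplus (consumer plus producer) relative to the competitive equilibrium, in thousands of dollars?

1444

Rearranging supply gives Qs = 4P - 8. Equilibrium: 216 - 4P = 4P - 8, so 224 = 8P and P* = 28, Q* = 104.
Since 9 < 28, the ceiling is binding.
At P = 9: Qd = 216 - 4·9 = 180 and Qs = 4·9 - 8 = 28.
Quantity traded falls to 28. At Q = 28 the demand price is (216 - 28)/4 = 47 and the supply price is (8 + 28)/4 = 9.
Deadweight loss = ½ · (47 - 9) · (104 - 28) = ½ · 38 · 76 = 1444.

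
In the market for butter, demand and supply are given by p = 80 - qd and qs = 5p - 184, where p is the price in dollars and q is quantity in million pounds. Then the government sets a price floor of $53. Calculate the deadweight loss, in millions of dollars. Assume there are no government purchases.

Rearranging demand gives qd = 80 - p. In a free market, 80 - p = 5p - 184 gives the equilibrium p* = 44, q* = 36.
Since 53 > 44, the floor is binding.
At p = 53: qd = 80 - 53 = 27 and qs = 5·53 - 184 = 81.
Quantity traded falls to 27. At q = 27 the demand price is 80 - 27 = 53 and the supply price is (184 + 27)/5 = 42.2.
Deadweight loss = ½ · (53 - 42.2) · (36 - 27) = ½ · 10.8 · 9 = 48.6.

48.6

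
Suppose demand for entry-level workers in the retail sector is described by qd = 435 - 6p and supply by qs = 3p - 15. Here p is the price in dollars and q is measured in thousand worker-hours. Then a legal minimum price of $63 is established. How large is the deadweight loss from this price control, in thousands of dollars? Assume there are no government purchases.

1521

Without the control the market clears where 435 - 6p = 3p - 15, i.e. p* = 50 and q* = 135.
The floor of 63 is above the equilibrium price 50, so it binds.
At p = 63: qd = 435 - 6·63 = 57 and qs = 3·63 - 15 = 174.
Quantity traded falls to 57. At q = 57 the demand price is (435 - 57)/6 = 63 and the supply price is (15 + 57)/3 = 24.
Deadweight loss = ½ · (63 - 24) · (135 - 57) = ½ · 39 · 78 = 1521.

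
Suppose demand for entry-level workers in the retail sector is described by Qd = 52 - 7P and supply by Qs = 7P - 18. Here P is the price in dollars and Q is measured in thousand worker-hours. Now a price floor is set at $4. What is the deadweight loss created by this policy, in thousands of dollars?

0

Equilibrium: 52 - 7P = 7P - 18, so 70 = 14P and P* = 5, Q* = 17.
Since 4 is below P* = 5, the floor does not bind and the free-market outcome prevails.
Since the control does not bind, no trades are prevented and deadweight loss is zero.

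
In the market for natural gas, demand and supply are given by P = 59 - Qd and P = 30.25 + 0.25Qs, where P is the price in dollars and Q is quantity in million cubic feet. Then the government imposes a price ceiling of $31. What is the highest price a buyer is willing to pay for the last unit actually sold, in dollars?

Rearranging demand gives Qd = 59 - P; rearranging supply gives Qs = 4P - 121. Equilibrium: 59 - P = 4P - 121, so 180 = 5P and P* = 36, Q* = 23.
Since 31 < 36, the ceiling is binding.
At P = 31: Qd = 59 - 31 = 28 and Qs = 4·31 - 121 = 3.
Only 3 units reach the market. On the demand curve, the marginal buyer's willingness to pay at Q = 3 is (59 - 3) = 56.

56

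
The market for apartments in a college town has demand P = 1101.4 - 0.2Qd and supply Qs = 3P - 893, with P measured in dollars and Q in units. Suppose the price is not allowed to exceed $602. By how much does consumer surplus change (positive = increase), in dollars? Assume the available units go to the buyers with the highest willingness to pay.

145490.4

Rearranging demand gives Qd = 5507 - 5P. Equilibrium: 5507 - 5P = 3P - 893, so 6400 = 8P and P* = 800, Q* = 1507.
The ceiling of 602 is below the equilibrium price 800, so it binds.
At P = 602: Qd = 5507 - 5·602 = 2497 and Qs = 3·602 - 893 = 913.
Consumer surplus without the control is ½ · (1101.4 - 800) · 1507 = 227104.9.
With the ceiling, 913 units are sold at 602 (assume they go to the highest-value buyers). The demand price at Q = 913 is 918.8, so CS = ½ · [(1101.4 - 602) + (918.8 - 602)] · 913 = 372595.3.
Change in consumer surplus = 372595.3 - 227104.9 = 145490.4.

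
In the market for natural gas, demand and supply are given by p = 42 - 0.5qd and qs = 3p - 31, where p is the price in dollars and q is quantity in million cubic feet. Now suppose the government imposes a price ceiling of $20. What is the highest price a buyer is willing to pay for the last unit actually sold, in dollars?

27.5

Rearranging demand gives qd = 84 - 2p. Equilibrium: 84 - 2p = 3p - 31, so 115 = 5p and p* = 23, q* = 38.
The ceiling of 20 is below the equilibrium price 23, so it binds.
At p = 20: qd = 84 - 2·20 = 44 and qs = 3·20 - 31 = 29.
Only 29 units reach the market. On the demand curve, the marginal buyer's willingness to pay at q = 29 is (84 - 29)/2 = 27.5.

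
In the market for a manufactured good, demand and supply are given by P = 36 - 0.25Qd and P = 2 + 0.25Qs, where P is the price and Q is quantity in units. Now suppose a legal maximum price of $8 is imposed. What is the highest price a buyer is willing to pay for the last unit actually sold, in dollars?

30

Rearranging demand gives Qd = 144 - 4P; rearranging supply gives Qs = 4P - 8. In a free market, 144 - 4P = 4P - 8 gives the equilibrium P* = 19, Q* = 68.
The ceiling of 8 is below the equilibrium price 19, so it binds.
At P = 8: Qd = 144 - 4·8 = 112 and Qs = 4·8 - 8 = 24.
Only 24 units reach the market. On the demand curve, the marginal buyer's willingness to pay at Q = 24 is (144 - 24)/4 = 30.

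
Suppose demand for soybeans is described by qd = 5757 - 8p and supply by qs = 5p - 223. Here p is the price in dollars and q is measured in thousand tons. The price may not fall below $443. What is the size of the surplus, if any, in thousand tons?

Without the control the market clears where 5757 - 8p = 5p - 223, i.e. p* = 460 and q* = 2077.
Since 443 is below p* = 460, the floor does not bind and the free-market outcome prevails.
Since the control does not bind, there is no surplus.

0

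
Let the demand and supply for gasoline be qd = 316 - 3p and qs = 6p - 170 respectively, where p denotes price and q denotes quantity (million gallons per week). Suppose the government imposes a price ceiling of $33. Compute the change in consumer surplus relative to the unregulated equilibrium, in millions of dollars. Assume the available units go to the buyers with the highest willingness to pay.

-2058

Equilibrium: 316 - 3p = 6p - 170, so 486 = 9p and p* = 54, q* = 154.
Since 33 < 54, the ceiling is binding.
At p = 33: qd = 316 - 3·33 = 217 and qs = 6·33 - 170 = 28.
Consumer surplus without the control is ½ · (316/3 - 54) · 154 = 11858/3.
With the ceiling, 28 units are sold at 33 (assume they go to the highest-value buyers). The demand price at q = 28 is 96, so CS = ½ · [(316/3 - 33) + (96 - 33)] · 28 = 5684/3.
Change in consumer surplus = 5684/3 - 11858/3 = -2058.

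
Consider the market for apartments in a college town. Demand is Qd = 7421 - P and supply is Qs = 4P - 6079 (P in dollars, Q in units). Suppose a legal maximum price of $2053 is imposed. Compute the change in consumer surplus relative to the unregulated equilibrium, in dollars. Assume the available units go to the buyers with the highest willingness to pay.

Equilibrium: 7421 - P = 4P - 6079, so 13500 = 5P and P* = 2700, Q* = 4721.
The ceiling of 2053 is below the equilibrium price 2700, so it binds.
At P = 2053: Qd = 7421 - 2053 = 5368 and Qs = 4·2053 - 6079 = 2133.
Consumer surplus without the control is ½ · (7421 - 2700) · 4721 = 11143920.5.
With the ceiling, 2133 units are sold at 2053 (assume they go to the highest-value buyers). The demand price at Q = 2133 is 5288, so CS = ½ · [(7421 - 2053) + (5288 - 2053)] · 2133 = 9175099.5.
Change in consumer surplus = 9175099.5 - 11143920.5 = -1968821.

-1968821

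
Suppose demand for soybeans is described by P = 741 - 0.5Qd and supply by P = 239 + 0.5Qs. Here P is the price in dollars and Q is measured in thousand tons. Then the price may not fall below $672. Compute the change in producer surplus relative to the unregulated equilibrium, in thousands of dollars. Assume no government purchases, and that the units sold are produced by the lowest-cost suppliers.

-8008

Rearranging demand gives Qd = 1482 - 2P; rearranging supply gives Qs = 2P - 478. Setting quantity demanded equal to quantity supplied, 1482 - 2P = 2P - 478, gives P* = 490 and Q* = 502.
The floor of 672 is above the equilibrium price 490, so it binds.
At P = 672: Qd = 1482 - 2·672 = 138 and Qs = 2·672 - 478 = 866.
Producer surplus without the control is ½ · (490 - 239) · 502 = 63001.
With the floor, 138 units are sold at 672. The supply price at Q = 138 is 308, so PS = ½ · [(672 - 239) + (672 - 308)] · 138 = 54993.
Change in producer surplus = 54993 - 63001 = -8008.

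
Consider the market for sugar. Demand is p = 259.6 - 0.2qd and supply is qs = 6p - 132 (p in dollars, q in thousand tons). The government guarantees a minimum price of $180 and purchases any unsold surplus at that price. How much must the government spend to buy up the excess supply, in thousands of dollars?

Rearranging demand gives qd = 1298 - 5p. Without the control the market clears where 1298 - 5p = 6p - 132, i.e. p* = 130 and q* = 648.
Because the floor (180) lies above the market-clearing price, it is binding.
At p = 180: qd = 1298 - 5·180 = 398 and qs = 6·180 - 132 = 948.
Surplus = qs - qd = 550.
Government expenditure = surplus × support price = 550 × 180 = 99000.

99000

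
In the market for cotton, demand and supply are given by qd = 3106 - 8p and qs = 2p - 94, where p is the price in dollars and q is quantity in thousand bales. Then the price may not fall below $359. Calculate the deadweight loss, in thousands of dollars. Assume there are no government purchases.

30420

Without the control the market clears where 3106 - 8p = 2p - 94, i.e. p* = 320 and q* = 546.
The floor of 359 is above the equilibrium price 320, so it binds.
At p = 359: qd = 3106 - 8·359 = 234 and qs = 2·359 - 94 = 624.
Quantity traded falls to 234. At q = 234 the demand price is (3106 - 234)/8 = 359 and the supply price is (94 + 234)/2 = 164.
Deadweight loss = ½ · (359 - 164) · (546 - 234) = ½ · 195 · 312 = 30420.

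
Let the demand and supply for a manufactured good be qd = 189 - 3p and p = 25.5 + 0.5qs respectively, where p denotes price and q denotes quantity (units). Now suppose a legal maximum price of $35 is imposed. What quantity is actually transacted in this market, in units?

19

Rearranging supply gives qs = 2p - 51. Without the control the market clears where 189 - 3p = 2p - 51, i.e. p* = 48 and q* = 45.
The ceiling of 35 is below the equilibrium price 48, so it binds.
At p = 35: qd = 189 - 3·35 = 84 and qs = 2·35 - 51 = 19.
The quantity actually transacted is the short side, supply: 19.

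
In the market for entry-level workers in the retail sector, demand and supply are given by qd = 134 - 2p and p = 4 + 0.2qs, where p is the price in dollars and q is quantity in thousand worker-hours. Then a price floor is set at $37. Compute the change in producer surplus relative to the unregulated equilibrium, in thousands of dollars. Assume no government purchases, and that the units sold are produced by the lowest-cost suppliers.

810

Rearranging supply gives qs = 5p - 20. Without the control the market clears where 134 - 2p = 5p - 20, i.e. p* = 22 and q* = 90.
Since 37 > 22, the floor is binding.
At p = 37: qd = 134 - 2·37 = 60 and qs = 5·37 - 20 = 165.
Producer surplus without the control is ½ · (22 - 4) · 90 = 810.
With the floor, 60 units are sold at 37. The supply price at q = 60 is 16, so PS = ½ · [(37 - 4) + (37 - 16)] · 60 = 1620.
Change in producer surplus = 1620 - 810 = 810.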